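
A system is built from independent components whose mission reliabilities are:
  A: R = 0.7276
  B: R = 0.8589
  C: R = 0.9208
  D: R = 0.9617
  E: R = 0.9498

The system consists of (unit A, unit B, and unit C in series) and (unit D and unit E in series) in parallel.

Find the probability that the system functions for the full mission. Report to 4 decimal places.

Series (A, B, and C): 0.727600 × 0.858900 × 0.920800 = 0.575441
Series (D and E): 0.961700 × 0.949800 = 0.913423
Parallel ([0.575441] and [0.913423]): 1 − (1 − 0.575441)(1 − 0.913423) = 0.9632

0.9632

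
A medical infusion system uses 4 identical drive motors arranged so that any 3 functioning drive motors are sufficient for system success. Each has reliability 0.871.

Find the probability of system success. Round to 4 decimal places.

0.9165

R = Σ_{i=3}^{4} C(4,i) p^i (1−p)^{4−i} with p = 0.871
C(4,3)·0.871^3·0.129^1 = 0.340961
C(4,4)·0.871^4·0.129^0 = 0.575536
Sum = 0.9165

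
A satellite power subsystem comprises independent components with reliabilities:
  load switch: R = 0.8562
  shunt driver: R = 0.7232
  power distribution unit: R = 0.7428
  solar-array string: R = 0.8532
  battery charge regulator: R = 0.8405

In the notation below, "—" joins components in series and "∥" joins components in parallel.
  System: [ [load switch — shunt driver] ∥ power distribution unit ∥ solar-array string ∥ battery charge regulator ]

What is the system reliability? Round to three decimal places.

0.998

Series (load switch and shunt driver): 0.85620 × 0.72320 = 0.61920
Parallel ([0.61920], power distribution unit, solar-array string, and battery charge regulator): 1 − (1 − 0.61920)(1 − 0.74280)(1 − 0.85320)(1 − 0.84050) = 0.998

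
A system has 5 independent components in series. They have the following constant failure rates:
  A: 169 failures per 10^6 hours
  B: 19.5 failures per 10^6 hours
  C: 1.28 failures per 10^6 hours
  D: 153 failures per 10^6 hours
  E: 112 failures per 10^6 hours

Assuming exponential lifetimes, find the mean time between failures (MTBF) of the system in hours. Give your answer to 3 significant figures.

Series of exponential components: λ_sys = Σ λ_i
λ_sys = 0.000169 + 0.0000195 + 0.00000128 + 0.000153 + 0.000112 = 4.5478e-04 /h
MTBF = 1 / λ_sys = 2200 h

2200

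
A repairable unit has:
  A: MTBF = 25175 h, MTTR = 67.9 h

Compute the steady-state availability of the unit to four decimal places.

A(A) = MTBF/(MTBF+MTTR) = 25175/(25175+67.9) = 0.9973

0.9973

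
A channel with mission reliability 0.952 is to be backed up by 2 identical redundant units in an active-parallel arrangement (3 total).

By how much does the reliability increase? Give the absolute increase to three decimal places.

0.048

R_before = 0.952
R_after = 1 − (1 − 0.952)^3 = 1.000
ΔR = 1.000 − 0.952 = 0.048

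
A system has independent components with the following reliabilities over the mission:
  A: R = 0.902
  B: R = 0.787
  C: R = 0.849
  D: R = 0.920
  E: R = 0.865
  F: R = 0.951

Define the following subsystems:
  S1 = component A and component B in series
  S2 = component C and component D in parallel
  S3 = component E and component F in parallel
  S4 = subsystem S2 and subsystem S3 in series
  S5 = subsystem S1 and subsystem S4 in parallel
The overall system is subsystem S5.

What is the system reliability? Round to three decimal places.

Series (A and B): 0.90200 × 0.78700 = 0.70987
Parallel (C and D): 1 − (1 − 0.84900)(1 − 0.92000) = 0.98792
Parallel (E and F): 1 − (1 − 0.86500)(1 − 0.95100) = 0.99339
Series ([0.98792] and [0.99339]): 0.98792 × 0.99339 = 0.98139
Parallel ([0.70987] and [0.98139]): 1 − (1 − 0.70987)(1 − 0.98139) = 0.995

0.995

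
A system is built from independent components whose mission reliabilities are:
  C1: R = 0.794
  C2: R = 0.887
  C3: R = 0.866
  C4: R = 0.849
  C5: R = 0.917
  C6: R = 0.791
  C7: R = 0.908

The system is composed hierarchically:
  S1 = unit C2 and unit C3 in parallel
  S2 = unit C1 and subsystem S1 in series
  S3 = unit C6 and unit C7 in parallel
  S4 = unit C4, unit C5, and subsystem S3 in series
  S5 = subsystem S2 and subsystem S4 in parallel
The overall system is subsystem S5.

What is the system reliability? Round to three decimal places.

Parallel (C2 and C3): 1 − (1 − 0.88700)(1 − 0.86600) = 0.98486
Series (C1 and [0.98486]): 0.79400 × 0.98486 = 0.78198
Parallel (C6 and C7): 1 − (1 − 0.79100)(1 − 0.90800) = 0.98077
Series (C4, C5, and [0.98077]): 0.84900 × 0.91700 × 0.98077 = 0.76356
Parallel ([0.78198] and [0.76356]): 1 − (1 − 0.78198)(1 − 0.76356) = 0.948

0.948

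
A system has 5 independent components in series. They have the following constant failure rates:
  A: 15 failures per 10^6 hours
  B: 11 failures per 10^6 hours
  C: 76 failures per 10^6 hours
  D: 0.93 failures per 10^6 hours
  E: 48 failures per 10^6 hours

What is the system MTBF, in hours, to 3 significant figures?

6630

Series of exponential components: λ_sys = Σ λ_i
λ_sys = 0.000015 + 0.000011 + 0.000076 + 0.00000093 + 0.000048 = 1.5093e-04 /h
MTBF = 1 / λ_sys = 6630 h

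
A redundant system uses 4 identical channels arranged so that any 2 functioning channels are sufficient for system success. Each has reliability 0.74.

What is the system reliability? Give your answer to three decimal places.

0.943

R = Σ_{i=2}^{4} C(4,i) p^i (1−p)^{4−i} with p = 0.74
C(4,2)·0.74^2·0.26^2 = 0.22211
C(4,3)·0.74^3·0.26^1 = 0.42143
C(4,4)·0.74^4·0.26^0 = 0.29987
Sum = 0.943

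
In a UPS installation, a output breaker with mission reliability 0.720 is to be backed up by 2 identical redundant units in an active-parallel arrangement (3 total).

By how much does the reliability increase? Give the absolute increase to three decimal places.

R_before = 0.720
R_after = 1 − (1 − 0.720)^3 = 0.978
ΔR = 0.978 − 0.720 = 0.258

0.258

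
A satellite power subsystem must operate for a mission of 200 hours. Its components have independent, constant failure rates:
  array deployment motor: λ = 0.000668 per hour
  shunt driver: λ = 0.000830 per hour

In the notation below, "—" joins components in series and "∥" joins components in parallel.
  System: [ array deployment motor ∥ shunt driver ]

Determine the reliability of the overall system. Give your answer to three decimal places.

R(array deployment motor) = exp(−0.000668 × 200) = 0.87494
R(shunt driver) = exp(−0.000830 × 200) = 0.84705
Parallel (array deployment motor and shunt driver): 1 − (1 − 0.87494)(1 − 0.84705) = 0.981

0.981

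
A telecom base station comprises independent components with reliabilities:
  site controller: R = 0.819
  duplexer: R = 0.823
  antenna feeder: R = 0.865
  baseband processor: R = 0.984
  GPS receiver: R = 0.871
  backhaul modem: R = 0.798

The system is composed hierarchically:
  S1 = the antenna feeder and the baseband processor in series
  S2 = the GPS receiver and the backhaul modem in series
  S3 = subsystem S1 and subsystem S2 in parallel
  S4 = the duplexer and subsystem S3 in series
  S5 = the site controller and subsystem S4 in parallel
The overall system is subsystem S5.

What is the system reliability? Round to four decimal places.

0.9612

Series (antenna feeder and baseband processor): 0.865000 × 0.984000 = 0.851160
Series (GPS receiver and backhaul modem): 0.871000 × 0.798000 = 0.695058
Parallel ([0.851160] and [0.695058]): 1 − (1 − 0.851160)(1 − 0.695058) = 0.954612
Series (duplexer and [0.954612]): 0.823000 × 0.954612 = 0.785646
Parallel (site controller and [0.785646]): 1 − (1 − 0.819000)(1 − 0.785646) = 0.9612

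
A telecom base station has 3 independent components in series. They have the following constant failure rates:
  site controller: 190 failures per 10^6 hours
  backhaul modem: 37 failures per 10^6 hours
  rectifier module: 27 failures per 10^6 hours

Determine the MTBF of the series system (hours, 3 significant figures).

Series of exponential components: λ_sys = Σ λ_i
λ_sys = 0.00019 + 0.000037 + 0.000027 = 2.5400e-04 /h
MTBF = 1 / λ_sys = 3940 h

3940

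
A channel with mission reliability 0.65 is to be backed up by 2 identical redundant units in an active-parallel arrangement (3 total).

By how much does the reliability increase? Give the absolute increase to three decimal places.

0.307

R_before = 0.65
R_after = 1 − (1 − 0.65)^3 = 0.957
ΔR = 0.957 − 0.65 = 0.307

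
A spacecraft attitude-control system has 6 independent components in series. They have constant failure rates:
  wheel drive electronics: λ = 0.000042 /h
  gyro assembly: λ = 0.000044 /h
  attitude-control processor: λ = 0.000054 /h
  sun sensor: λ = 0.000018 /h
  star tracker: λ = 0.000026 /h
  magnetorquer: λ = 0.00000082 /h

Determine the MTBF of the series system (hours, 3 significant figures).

Series of exponential components: λ_sys = Σ λ_i
λ_sys = 0.000042 + 0.000044 + 0.000054 + 0.000018 + 0.000026 + 0.00000082 = 1.8482e-04 /h
MTBF = 1 / λ_sys = 5410 h

5410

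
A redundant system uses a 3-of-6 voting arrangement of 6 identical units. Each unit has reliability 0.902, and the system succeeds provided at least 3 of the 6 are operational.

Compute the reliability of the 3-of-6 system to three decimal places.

0.999

R = Σ_{i=3}^{6} C(6,i) p^i (1−p)^{6−i} with p = 0.902
C(6,3)·0.902^3·0.098^3 = 0.01381
C(6,4)·0.902^4·0.098^2 = 0.09536
C(6,5)·0.902^5·0.098^1 = 0.35108
C(6,6)·0.902^6·0.098^0 = 0.53857
Sum = 0.999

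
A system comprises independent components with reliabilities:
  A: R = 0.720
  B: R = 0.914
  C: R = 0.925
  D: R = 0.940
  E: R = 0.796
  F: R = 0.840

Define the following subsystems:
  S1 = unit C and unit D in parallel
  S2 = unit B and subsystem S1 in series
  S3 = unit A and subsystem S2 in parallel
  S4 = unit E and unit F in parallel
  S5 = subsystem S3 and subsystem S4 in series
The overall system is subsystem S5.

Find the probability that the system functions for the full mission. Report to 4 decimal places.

Parallel (C and D): 1 − (1 − 0.925000)(1 − 0.940000) = 0.995500
Series (B and [0.995500]): 0.914000 × 0.995500 = 0.909887
Parallel (A and [0.909887]): 1 − (1 − 0.720000)(1 − 0.909887) = 0.974768
Parallel (E and F): 1 − (1 − 0.796000)(1 − 0.840000) = 0.967360
Series ([0.974768] and [0.967360]): 0.974768 × 0.967360 = 0.9430

0.9430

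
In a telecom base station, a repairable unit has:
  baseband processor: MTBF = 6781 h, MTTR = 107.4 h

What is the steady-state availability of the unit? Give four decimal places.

0.9844

A(baseband processor) = MTBF/(MTBF+MTTR) = 6781/(6781+107.4) = 0.9844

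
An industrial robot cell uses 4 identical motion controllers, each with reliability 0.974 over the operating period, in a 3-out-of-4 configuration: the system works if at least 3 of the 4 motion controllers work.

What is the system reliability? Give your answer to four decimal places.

R = Σ_{i=3}^{4} C(4,i) p^i (1−p)^{4−i} with p = 0.974
C(4,3)·0.974^3·0.026^1 = 0.096097
C(4,4)·0.974^4·0.026^0 = 0.899986
Sum = 0.9961

0.9961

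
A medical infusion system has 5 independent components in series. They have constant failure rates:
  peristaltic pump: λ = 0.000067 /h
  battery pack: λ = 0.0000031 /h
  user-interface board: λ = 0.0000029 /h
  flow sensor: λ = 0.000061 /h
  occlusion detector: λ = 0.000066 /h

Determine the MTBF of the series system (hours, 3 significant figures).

5000

Series of exponential components: λ_sys = Σ λ_i
λ_sys = 0.000067 + 0.0000031 + 0.0000029 + 0.000061 + 0.000066 = 2.0000e-04 /h
MTBF = 1 / λ_sys = 5000 h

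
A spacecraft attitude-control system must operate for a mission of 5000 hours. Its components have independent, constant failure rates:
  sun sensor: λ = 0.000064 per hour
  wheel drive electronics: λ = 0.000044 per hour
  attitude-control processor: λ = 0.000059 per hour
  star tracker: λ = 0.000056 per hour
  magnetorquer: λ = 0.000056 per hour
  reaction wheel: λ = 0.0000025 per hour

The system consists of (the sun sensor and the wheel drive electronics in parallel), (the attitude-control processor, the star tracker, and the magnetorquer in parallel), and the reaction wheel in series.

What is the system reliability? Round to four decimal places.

0.9199

R(sun sensor) = exp(−0.000064 × 5000) = 0.726149
R(wheel drive electronics) = exp(−0.000044 × 5000) = 0.802519
R(attitude-control processor) = exp(−0.000059 × 5000) = 0.744532
R(star tracker) = exp(−0.000056 × 5000) = 0.755784
R(magnetorquer) = exp(−0.000056 × 5000) = 0.755784
R(reaction wheel) = exp(−0.0000025 × 5000) = 0.987578
Parallel (sun sensor and wheel drive electronics): 1 − (1 − 0.726149)(1 − 0.802519) = 0.945920
Parallel (attitude-control processor, star tracker, and magnetorquer): 1 − (1 − 0.744532)(1 − 0.755784)(1 − 0.755784) = 0.984764
Series ([0.945920], [0.984764], and reaction wheel): 0.945920 × 0.984764 × 0.987578 = 0.9199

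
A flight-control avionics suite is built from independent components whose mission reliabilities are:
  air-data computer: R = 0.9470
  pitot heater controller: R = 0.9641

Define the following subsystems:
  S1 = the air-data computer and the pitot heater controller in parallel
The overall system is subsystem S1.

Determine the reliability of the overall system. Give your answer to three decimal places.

0.998

Parallel (air-data computer and pitot heater controller): 1 − (1 − 0.94700)(1 − 0.96410) = 0.998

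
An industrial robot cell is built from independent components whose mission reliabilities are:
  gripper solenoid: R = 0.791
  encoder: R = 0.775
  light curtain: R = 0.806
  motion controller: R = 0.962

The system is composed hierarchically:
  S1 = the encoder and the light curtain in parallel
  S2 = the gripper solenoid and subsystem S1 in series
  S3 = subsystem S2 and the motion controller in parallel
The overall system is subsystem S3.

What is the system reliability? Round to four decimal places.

Parallel (encoder and light curtain): 1 − (1 − 0.775000)(1 − 0.806000) = 0.956350
Series (gripper solenoid and [0.956350]): 0.791000 × 0.956350 = 0.756473
Parallel ([0.756473] and motion controller): 1 − (1 − 0.756473)(1 − 0.962000) = 0.9907

0.9907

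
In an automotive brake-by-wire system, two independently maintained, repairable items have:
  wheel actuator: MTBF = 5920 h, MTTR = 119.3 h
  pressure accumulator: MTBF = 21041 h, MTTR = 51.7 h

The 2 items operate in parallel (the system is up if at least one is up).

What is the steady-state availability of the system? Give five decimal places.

0.99995

A(wheel actuator) = MTBF/(MTBF+MTTR) = 5920/(5920+119.3) = 0.980246
A(pressure accumulator) = MTBF/(MTBF+MTTR) = 21041/(21041+51.7) = 0.997549
Parallel availability: 1 − (1 − 0.980246)(1 − 0.997549) = 0.99995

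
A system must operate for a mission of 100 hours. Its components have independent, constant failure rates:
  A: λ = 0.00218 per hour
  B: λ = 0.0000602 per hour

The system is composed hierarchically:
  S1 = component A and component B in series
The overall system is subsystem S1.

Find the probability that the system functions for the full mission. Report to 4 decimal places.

R(A) = exp(−0.00218 × 100) = 0.804125
R(B) = exp(−0.0000602 × 100) = 0.993998
Series (A and B): 0.804125 × 0.993998 = 0.7993

0.7993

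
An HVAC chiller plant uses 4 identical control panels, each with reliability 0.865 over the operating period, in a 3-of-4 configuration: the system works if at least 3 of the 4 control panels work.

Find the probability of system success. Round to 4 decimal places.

R = Σ_{i=3}^{4} C(4,i) p^i (1−p)^{4−i} with p = 0.865
C(4,3)·0.865^3·0.135^1 = 0.349496
C(4,4)·0.865^4·0.135^0 = 0.559841
Sum = 0.9093

0.9093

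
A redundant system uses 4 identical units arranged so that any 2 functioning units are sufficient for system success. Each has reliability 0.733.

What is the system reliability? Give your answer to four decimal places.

0.9391

R = Σ_{i=2}^{4} C(4,i) p^i (1−p)^{4−i} with p = 0.733
C(4,2)·0.733^2·0.267^2 = 0.229817
C(4,3)·0.733^3·0.267^1 = 0.420613
C(4,4)·0.733^4·0.267^0 = 0.288679
Sum = 0.9391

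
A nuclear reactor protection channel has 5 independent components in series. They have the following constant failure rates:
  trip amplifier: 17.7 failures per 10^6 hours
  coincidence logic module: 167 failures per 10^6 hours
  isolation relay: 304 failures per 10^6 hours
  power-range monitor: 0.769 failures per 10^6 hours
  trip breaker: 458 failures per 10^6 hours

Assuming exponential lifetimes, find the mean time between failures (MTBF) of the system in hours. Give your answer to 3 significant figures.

Series of exponential components: λ_sys = Σ λ_i
λ_sys = 0.0000177 + 0.000167 + 0.000304 + 0.000000769 + 0.000458 = 9.4747e-04 /h
MTBF = 1 / λ_sys = 1060 h

1060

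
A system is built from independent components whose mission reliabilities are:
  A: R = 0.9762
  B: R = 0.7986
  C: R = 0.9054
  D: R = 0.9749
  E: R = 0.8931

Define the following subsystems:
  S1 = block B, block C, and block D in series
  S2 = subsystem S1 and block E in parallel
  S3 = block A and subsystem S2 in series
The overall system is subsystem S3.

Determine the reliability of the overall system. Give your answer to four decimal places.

0.9454

Series (B, C, and D): 0.798600 × 0.905400 × 0.974900 = 0.704904
Parallel ([0.704904] and E): 1 − (1 − 0.704904)(1 − 0.893100) = 0.968454
Series (A and [0.968454]): 0.976200 × 0.968454 = 0.9454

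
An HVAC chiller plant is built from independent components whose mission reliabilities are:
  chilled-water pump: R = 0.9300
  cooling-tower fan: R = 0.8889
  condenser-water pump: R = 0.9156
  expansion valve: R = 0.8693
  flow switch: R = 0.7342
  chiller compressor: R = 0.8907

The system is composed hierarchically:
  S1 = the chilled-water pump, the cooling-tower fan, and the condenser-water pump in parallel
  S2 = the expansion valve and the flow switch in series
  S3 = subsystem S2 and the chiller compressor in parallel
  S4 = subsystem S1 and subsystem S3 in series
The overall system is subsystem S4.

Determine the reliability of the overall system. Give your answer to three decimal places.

0.960

Parallel (chilled-water pump, cooling-tower fan, and condenser-water pump): 1 − (1 − 0.93000)(1 − 0.88890)(1 − 0.91560) = 0.99934
Series (expansion valve and flow switch): 0.86930 × 0.73420 = 0.63824
Parallel ([0.63824] and chiller compressor): 1 − (1 − 0.63824)(1 − 0.89070) = 0.96046
Series ([0.99934] and [0.96046]): 0.99934 × 0.96046 = 0.960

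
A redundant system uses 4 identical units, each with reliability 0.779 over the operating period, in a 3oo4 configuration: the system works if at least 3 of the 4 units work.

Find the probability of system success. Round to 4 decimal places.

R = Σ_{i=3}^{4} C(4,i) p^i (1−p)^{4−i} with p = 0.779
C(4,3)·0.779^3·0.221^1 = 0.417893
C(4,4)·0.779^4·0.221^0 = 0.368256
Sum = 0.7861

0.7861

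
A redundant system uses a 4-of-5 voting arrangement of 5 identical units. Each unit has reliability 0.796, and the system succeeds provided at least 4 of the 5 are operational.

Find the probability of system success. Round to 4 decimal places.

R = Σ_{i=4}^{5} C(5,i) p^i (1−p)^{5−i} with p = 0.796
C(5,4)·0.796^4·0.204^1 = 0.409499
C(5,5)·0.796^5·0.204^0 = 0.319570
Sum = 0.7291

0.7291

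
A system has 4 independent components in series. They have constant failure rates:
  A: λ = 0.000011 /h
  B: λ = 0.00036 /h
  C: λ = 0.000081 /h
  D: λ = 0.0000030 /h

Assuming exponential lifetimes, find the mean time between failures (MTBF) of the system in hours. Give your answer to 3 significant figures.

2200

Series of exponential components: λ_sys = Σ λ_i
λ_sys = 0.000011 + 0.00036 + 0.000081 + 0.0000030 = 4.5500e-04 /h
MTBF = 1 / λ_sys = 2200 h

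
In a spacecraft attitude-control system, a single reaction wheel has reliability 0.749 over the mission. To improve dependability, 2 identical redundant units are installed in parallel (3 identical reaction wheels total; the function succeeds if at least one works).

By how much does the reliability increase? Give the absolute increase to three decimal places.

R_before = 0.749
R_after = 1 − (1 − 0.749)^3 = 0.984
ΔR = 0.984 − 0.749 = 0.235

0.235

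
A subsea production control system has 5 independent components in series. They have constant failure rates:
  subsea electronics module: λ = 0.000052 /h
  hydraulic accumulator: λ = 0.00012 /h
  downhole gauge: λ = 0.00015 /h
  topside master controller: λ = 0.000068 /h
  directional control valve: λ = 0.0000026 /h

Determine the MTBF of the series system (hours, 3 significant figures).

2550

Series of exponential components: λ_sys = Σ λ_i
λ_sys = 0.000052 + 0.00012 + 0.00015 + 0.000068 + 0.0000026 = 3.9260e-04 /h
MTBF = 1 / λ_sys = 2550 h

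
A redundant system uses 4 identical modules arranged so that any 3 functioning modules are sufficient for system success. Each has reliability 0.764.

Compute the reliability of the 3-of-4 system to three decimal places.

0.762

R = Σ_{i=3}^{4} C(4,i) p^i (1−p)^{4−i} with p = 0.764
C(4,3)·0.764^3·0.236^1 = 0.42097
C(4,4)·0.764^4·0.236^0 = 0.34070
Sum = 0.762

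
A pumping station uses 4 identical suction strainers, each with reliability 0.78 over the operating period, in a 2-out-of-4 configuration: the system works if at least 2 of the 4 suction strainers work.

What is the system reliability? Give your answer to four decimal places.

0.9644

R = Σ_{i=2}^{4} C(4,i) p^i (1−p)^{4−i} with p = 0.78
C(4,2)·0.78^2·0.22^2 = 0.176679
C(4,3)·0.78^3·0.22^1 = 0.417606
C(4,4)·0.78^4·0.22^0 = 0.370151
Sum = 0.9644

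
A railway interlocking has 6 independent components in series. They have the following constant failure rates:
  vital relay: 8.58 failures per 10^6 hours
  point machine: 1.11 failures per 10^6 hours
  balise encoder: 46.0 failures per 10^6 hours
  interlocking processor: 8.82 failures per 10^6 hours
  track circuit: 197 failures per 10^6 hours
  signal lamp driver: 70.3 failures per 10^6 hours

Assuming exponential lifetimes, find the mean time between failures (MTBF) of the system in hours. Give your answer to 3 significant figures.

3010

Series of exponential components: λ_sys = Σ λ_i
λ_sys = 0.00000858 + 0.00000111 + 0.0000460 + 0.00000882 + 0.000197 + 0.0000703 = 3.3181e-04 /h
MTBF = 1 / λ_sys = 3010 h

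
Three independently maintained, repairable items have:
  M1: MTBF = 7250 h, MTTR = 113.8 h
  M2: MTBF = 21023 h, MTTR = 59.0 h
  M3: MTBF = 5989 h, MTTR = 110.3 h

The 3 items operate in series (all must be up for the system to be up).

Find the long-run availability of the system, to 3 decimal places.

A(M1) = MTBF/(MTBF+MTTR) = 7250/(7250+113.8) = 0.984546
A(M2) = MTBF/(MTBF+MTTR) = 21023/(21023+59.0) = 0.997201
A(M3) = MTBF/(MTBF+MTTR) = 5989/(5989+110.3) = 0.981916
Series availability: 0.984546 × 0.997201 × 0.981916 = 0.964

0.964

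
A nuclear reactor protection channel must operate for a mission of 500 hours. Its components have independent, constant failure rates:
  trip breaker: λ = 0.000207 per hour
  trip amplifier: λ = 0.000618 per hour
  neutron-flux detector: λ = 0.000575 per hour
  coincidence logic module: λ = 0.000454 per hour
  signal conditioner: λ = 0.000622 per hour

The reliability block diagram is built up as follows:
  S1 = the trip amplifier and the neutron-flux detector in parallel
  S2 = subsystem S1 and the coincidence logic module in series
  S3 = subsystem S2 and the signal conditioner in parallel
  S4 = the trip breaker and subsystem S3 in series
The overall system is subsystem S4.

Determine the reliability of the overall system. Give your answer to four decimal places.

R(trip breaker) = exp(−0.000207 × 500) = 0.901676
R(trip amplifier) = exp(−0.000618 × 500) = 0.734181
R(neutron-flux detector) = exp(−0.000575 × 500) = 0.750137
R(coincidence logic module) = exp(−0.000454 × 500) = 0.796921
R(signal conditioner) = exp(−0.000622 × 500) = 0.732714
Parallel (trip amplifier and neutron-flux detector): 1 − (1 − 0.734181)(1 − 0.750137) = 0.933582
Series ([0.933582] and coincidence logic module): 0.933582 × 0.796921 = 0.743991
Parallel ([0.743991] and signal conditioner): 1 − (1 − 0.743991)(1 − 0.732714) = 0.931572
Series (trip breaker and [0.931572]): 0.901676 × 0.931572 = 0.8400

0.8400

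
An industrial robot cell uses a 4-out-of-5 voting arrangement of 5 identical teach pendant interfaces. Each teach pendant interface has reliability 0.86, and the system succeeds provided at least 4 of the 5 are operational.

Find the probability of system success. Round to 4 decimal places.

R = Σ_{i=4}^{5} C(5,i) p^i (1−p)^{5−i} with p = 0.86
C(5,4)·0.86^4·0.14^1 = 0.382906
C(5,5)·0.86^5·0.14^0 = 0.470427
Sum = 0.8533

0.8533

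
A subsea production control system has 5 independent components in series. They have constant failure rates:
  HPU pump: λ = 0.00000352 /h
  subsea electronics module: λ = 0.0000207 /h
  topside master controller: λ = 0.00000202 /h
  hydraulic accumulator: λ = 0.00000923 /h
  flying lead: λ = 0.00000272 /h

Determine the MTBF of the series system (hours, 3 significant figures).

Series of exponential components: λ_sys = Σ λ_i
λ_sys = 0.00000352 + 0.0000207 + 0.00000202 + 0.00000923 + 0.00000272 = 3.8190e-05 /h
MTBF = 1 / λ_sys = 26200 h

26200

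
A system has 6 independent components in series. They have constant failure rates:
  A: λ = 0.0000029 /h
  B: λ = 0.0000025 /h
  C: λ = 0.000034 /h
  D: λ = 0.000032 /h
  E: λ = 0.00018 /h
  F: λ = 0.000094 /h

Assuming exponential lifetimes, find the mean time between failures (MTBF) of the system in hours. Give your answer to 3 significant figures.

Series of exponential components: λ_sys = Σ λ_i
λ_sys = 0.0000029 + 0.0000025 + 0.000034 + 0.000032 + 0.00018 + 0.000094 = 3.4540e-04 /h
MTBF = 1 / λ_sys = 2900 h

2900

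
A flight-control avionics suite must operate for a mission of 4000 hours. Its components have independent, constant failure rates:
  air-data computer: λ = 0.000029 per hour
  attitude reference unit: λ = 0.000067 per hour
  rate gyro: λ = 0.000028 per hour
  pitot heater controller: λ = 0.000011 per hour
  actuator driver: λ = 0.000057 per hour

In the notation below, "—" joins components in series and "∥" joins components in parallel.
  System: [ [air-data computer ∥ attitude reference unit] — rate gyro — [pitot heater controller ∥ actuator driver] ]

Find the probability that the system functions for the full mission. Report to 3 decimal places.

0.863

R(air-data computer) = exp(−0.000029 × 4000) = 0.89048
R(attitude reference unit) = exp(−0.000067 × 4000) = 0.76491
R(rate gyro) = exp(−0.000028 × 4000) = 0.89404
R(pitot heater controller) = exp(−0.000011 × 4000) = 0.95695
R(actuator driver) = exp(−0.000057 × 4000) = 0.79612
Parallel (air-data computer and attitude reference unit): 1 − (1 − 0.89048)(1 − 0.76491) = 0.97425
Parallel (pitot heater controller and actuator driver): 1 − (1 − 0.95695)(1 − 0.79612) = 0.99122
Series ([0.97425], rate gyro, and [0.99122]): 0.97425 × 0.89404 × 0.99122 = 0.863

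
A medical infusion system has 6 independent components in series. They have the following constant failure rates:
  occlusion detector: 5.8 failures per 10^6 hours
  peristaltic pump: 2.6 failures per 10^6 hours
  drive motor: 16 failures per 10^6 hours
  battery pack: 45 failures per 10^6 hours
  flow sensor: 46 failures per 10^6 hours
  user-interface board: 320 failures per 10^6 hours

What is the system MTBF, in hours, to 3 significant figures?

Series of exponential components: λ_sys = Σ λ_i
λ_sys = 0.0000058 + 0.0000026 + 0.000016 + 0.000045 + 0.000046 + 0.00032 = 4.3540e-04 /h
MTBF = 1 / λ_sys = 2300 h

2300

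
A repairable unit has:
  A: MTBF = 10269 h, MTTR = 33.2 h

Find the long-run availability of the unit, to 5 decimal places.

0.99678

A(A) = MTBF/(MTBF+MTTR) = 10269/(10269+33.2) = 0.99678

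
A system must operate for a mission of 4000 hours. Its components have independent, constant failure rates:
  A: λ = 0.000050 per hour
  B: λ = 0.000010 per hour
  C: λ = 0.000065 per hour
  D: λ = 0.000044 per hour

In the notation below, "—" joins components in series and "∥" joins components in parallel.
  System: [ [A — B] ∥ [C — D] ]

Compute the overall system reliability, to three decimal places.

R(A) = exp(−0.000050 × 4000) = 0.81873
R(B) = exp(−0.000010 × 4000) = 0.96079
R(C) = exp(−0.000065 × 4000) = 0.77105
R(D) = exp(−0.000044 × 4000) = 0.83862
Series (A and B): 0.81873 × 0.96079 = 0.78663
Series (C and D): 0.77105 × 0.83862 = 0.64662
Parallel ([0.78663] and [0.64662]): 1 − (1 − 0.78663)(1 − 0.64662) = 0.925

0.925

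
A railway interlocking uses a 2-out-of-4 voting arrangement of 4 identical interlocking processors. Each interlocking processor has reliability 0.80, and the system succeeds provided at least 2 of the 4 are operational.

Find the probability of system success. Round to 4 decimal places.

0.9728

R = Σ_{i=2}^{4} C(4,i) p^i (1−p)^{4−i} with p = 0.80
C(4,2)·0.80^2·0.20^2 = 0.153600
C(4,3)·0.80^3·0.20^1 = 0.409600
C(4,4)·0.80^4·0.20^0 = 0.409600
Sum = 0.9728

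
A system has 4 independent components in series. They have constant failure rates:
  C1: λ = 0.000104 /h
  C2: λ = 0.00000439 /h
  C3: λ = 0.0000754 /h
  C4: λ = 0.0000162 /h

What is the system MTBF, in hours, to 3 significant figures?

Series of exponential components: λ_sys = Σ λ_i
λ_sys = 0.000104 + 0.00000439 + 0.0000754 + 0.0000162 = 1.9999e-04 /h
MTBF = 1 / λ_sys = 5000 h

5000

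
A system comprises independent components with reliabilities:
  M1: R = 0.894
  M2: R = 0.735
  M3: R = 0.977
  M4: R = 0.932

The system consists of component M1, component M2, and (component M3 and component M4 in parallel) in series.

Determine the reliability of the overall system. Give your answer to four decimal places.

0.6561

Parallel (M3 and M4): 1 − (1 − 0.977000)(1 − 0.932000) = 0.998436
Series (M1, M2, and [0.998436]): 0.894000 × 0.735000 × 0.998436 = 0.6561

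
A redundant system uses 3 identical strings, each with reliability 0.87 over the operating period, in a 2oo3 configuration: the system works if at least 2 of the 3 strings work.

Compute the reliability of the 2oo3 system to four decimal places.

R = Σ_{i=2}^{3} C(3,i) p^i (1−p)^{3−i} with p = 0.87
C(3,2)·0.87^2·0.13^1 = 0.295191
C(3,3)·0.87^3·0.13^0 = 0.658503
Sum = 0.9537

0.9537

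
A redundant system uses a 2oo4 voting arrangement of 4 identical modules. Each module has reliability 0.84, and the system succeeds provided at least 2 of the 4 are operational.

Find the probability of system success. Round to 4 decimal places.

0.9856

R = Σ_{i=2}^{4} C(4,i) p^i (1−p)^{4−i} with p = 0.84
C(4,2)·0.84^2·0.16^2 = 0.108380
C(4,3)·0.84^3·0.16^1 = 0.379331
C(4,4)·0.84^4·0.16^0 = 0.497871
Sum = 0.9856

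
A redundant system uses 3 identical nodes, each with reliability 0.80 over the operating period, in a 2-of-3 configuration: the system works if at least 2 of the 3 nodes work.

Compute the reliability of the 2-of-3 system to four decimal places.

0.8960

R = Σ_{i=2}^{3} C(3,i) p^i (1−p)^{3−i} with p = 0.80
C(3,2)·0.80^2·0.20^1 = 0.384000
C(3,3)·0.80^3·0.20^0 = 0.512000
Sum = 0.8960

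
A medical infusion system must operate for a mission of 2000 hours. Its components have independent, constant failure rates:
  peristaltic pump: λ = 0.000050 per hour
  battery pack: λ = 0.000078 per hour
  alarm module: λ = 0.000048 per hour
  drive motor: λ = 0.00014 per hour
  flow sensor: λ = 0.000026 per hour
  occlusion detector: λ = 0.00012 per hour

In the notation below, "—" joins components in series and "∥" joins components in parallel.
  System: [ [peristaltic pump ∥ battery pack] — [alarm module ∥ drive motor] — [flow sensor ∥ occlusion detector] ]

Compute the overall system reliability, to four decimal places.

0.9538

R(peristaltic pump) = exp(−0.000050 × 2000) = 0.904837
R(battery pack) = exp(−0.000078 × 2000) = 0.855559
R(alarm module) = exp(−0.000048 × 2000) = 0.908464
R(drive motor) = exp(−0.00014 × 2000) = 0.755784
R(flow sensor) = exp(−0.000026 × 2000) = 0.949329
R(occlusion detector) = exp(−0.00012 × 2000) = 0.786628
Parallel (peristaltic pump and battery pack): 1 − (1 − 0.904837)(1 − 0.855559) = 0.986255
Parallel (alarm module and drive motor): 1 − (1 − 0.908464)(1 − 0.755784) = 0.977645
Parallel (flow sensor and occlusion detector): 1 − (1 − 0.949329)(1 − 0.786628) = 0.989188
Series ([0.986255], [0.977645], and [0.989188]): 0.986255 × 0.977645 × 0.989188 = 0.9538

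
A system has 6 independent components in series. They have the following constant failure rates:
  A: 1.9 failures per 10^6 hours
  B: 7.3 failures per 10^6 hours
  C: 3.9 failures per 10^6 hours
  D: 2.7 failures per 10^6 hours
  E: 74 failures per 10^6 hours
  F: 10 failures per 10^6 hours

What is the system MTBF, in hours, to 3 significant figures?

10000

Series of exponential components: λ_sys = Σ λ_i
λ_sys = 0.0000019 + 0.0000073 + 0.0000039 + 0.0000027 + 0.000074 + 0.000010 = 9.9800e-05 /h
MTBF = 1 / λ_sys = 10000 h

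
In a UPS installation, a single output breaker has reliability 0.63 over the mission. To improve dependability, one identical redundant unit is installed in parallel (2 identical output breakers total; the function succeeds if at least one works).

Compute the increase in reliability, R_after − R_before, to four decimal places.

R_before = 0.63
R_after = 1 − (1 − 0.63)^2 = 0.8631
ΔR = 0.8631 − 0.63 = 0.2331

0.2331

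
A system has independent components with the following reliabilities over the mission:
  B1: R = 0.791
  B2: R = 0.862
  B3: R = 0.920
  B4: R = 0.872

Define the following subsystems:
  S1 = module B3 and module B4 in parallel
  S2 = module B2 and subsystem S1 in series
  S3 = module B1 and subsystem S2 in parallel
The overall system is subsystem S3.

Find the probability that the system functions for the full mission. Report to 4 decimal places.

0.9693

Parallel (B3 and B4): 1 − (1 − 0.920000)(1 − 0.872000) = 0.989760
Series (B2 and [0.989760]): 0.862000 × 0.989760 = 0.853173
Parallel (B1 and [0.853173]): 1 − (1 − 0.791000)(1 − 0.853173) = 0.9693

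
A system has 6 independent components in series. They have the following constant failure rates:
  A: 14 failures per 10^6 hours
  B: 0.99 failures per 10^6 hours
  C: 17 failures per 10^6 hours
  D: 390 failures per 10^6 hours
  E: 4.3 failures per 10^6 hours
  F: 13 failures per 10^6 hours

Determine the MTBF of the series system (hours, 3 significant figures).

2280

Series of exponential components: λ_sys = Σ λ_i
λ_sys = 0.000014 + 0.00000099 + 0.000017 + 0.00039 + 0.0000043 + 0.000013 = 4.3929e-04 /h
MTBF = 1 / λ_sys = 2280 h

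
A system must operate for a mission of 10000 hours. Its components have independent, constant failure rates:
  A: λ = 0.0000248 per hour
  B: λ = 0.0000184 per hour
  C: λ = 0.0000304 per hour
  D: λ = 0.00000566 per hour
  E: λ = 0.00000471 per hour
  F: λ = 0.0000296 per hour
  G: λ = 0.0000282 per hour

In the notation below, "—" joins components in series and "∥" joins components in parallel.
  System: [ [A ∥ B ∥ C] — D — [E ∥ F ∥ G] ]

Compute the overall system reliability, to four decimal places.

R(A) = exp(−0.0000248 × 10000) = 0.780360
R(B) = exp(−0.0000184 × 10000) = 0.831936
R(C) = exp(−0.0000304 × 10000) = 0.737861
R(D) = exp(−0.00000566 × 10000) = 0.944972
R(E) = exp(−0.00000471 × 10000) = 0.953992
R(F) = exp(−0.0000296 × 10000) = 0.743787
R(G) = exp(−0.0000282 × 10000) = 0.754274
Parallel (A, B, and C): 1 − (1 − 0.780360)(1 − 0.831936)(1 − 0.737861) = 0.990324
Parallel (E, F, and G): 1 − (1 − 0.953992)(1 − 0.743787)(1 − 0.754274) = 0.997103
Series ([0.990324], D, and [0.997103]): 0.990324 × 0.944972 × 0.997103 = 0.9331

0.9331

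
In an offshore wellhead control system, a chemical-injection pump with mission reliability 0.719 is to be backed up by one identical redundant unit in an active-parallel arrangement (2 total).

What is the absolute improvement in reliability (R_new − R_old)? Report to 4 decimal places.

R_before = 0.719
R_after = 1 − (1 − 0.719)^2 = 0.9210
ΔR = 0.9210 − 0.719 = 0.2020

0.2020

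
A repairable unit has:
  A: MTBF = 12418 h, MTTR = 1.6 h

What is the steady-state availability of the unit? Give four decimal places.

A(A) = MTBF/(MTBF+MTTR) = 12418/(12418+1.6) = 0.9999

0.9999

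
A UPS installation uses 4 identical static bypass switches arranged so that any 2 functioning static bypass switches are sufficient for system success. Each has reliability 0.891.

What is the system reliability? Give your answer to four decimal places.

R = Σ_{i=2}^{4} C(4,i) p^i (1−p)^{4−i} with p = 0.891
C(4,2)·0.891^2·0.109^2 = 0.056593
C(4,3)·0.891^3·0.109^1 = 0.308404
C(4,4)·0.891^4·0.109^0 = 0.630247
Sum = 0.9952

0.9952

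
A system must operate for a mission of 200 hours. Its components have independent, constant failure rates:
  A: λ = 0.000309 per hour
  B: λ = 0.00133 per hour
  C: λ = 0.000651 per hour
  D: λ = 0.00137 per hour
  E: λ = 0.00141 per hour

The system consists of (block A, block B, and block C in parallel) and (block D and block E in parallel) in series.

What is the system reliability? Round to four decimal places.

0.9395

R(A) = exp(−0.000309 × 200) = 0.940071
R(B) = exp(−0.00133 × 200) = 0.766439
R(C) = exp(−0.000651 × 200) = 0.877920
R(D) = exp(−0.00137 × 200) = 0.760332
R(E) = exp(−0.00141 × 200) = 0.754274
Parallel (A, B, and C): 1 − (1 − 0.940071)(1 − 0.766439)(1 − 0.877920) = 0.998291
Parallel (D and E): 1 − (1 − 0.760332)(1 − 0.754274) = 0.941107
Series ([0.998291] and [0.941107]): 0.998291 × 0.941107 = 0.9395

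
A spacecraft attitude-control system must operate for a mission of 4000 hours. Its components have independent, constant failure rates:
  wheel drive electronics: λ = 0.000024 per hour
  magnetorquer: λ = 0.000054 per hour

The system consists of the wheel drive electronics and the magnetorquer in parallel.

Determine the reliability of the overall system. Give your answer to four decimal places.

0.9822

R(wheel drive electronics) = exp(−0.000024 × 4000) = 0.908464
R(magnetorquer) = exp(−0.000054 × 4000) = 0.805735
Parallel (wheel drive electronics and magnetorquer): 1 − (1 − 0.908464)(1 − 0.805735) = 0.9822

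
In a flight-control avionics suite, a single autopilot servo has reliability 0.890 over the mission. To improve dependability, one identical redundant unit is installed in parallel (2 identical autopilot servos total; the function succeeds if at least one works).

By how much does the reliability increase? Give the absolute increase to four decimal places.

0.0979

R_before = 0.890
R_after = 1 − (1 − 0.890)^2 = 0.9879
ΔR = 0.9879 − 0.890 = 0.0979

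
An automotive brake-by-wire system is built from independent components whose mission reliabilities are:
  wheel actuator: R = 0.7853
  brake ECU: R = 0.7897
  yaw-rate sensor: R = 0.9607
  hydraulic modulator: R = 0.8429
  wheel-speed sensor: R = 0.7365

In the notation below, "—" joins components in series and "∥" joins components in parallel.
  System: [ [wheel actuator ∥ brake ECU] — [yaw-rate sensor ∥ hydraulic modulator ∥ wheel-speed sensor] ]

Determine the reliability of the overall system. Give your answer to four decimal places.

0.9533

Parallel (wheel actuator and brake ECU): 1 − (1 − 0.785300)(1 − 0.789700) = 0.954849
Parallel (yaw-rate sensor, hydraulic modulator, and wheel-speed sensor): 1 − (1 − 0.960700)(1 − 0.842900)(1 − 0.736500) = 0.998373
Series ([0.954849] and [0.998373]): 0.954849 × 0.998373 = 0.9533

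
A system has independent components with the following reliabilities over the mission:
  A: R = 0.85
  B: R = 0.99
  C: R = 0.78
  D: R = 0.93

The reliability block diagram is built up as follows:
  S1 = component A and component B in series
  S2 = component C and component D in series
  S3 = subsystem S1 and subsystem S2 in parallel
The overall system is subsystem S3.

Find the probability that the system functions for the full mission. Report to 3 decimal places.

0.956

Series (A and B): 0.85000 × 0.99000 = 0.84150
Series (C and D): 0.78000 × 0.93000 = 0.72540
Parallel ([0.84150] and [0.72540]): 1 − (1 − 0.84150)(1 − 0.72540) = 0.956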